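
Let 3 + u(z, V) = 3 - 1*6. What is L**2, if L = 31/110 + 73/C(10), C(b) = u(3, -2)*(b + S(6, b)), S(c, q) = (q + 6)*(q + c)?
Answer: 429442729/7705328400 ≈ 0.055733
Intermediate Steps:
u(z, V) = -6 (u(z, V) = -3 + (3 - 1*6) = -3 + (3 - 6) = -3 - 3 = -6)
S(c, q) = (6 + q)*(c + q)
C(b) = -216 - 78*b - 6*b**2 (C(b) = -6*(b + (b**2 + 6*6 + 6*b + 6*b)) = -6*(b + (b**2 + 36 + 6*b + 6*b)) = -6*(b + (36 + b**2 + 12*b)) = -6*(36 + b**2 + 13*b) = -216 - 78*b - 6*b**2)
L = 20723/87780 (L = 31/110 + 73/(-216 - 78*10 - 6*10**2) = 31*(1/110) + 73/(-216 - 780 - 6*100) = 31/110 + 73/(-216 - 780 - 600) = 31/110 + 73/(-1596) = 31/110 + 73*(-1/1596) = 31/110 - 73/1596 = 20723/87780 ≈ 0.23608)
L**2 = (20723/87780)**2 = 429442729/7705328400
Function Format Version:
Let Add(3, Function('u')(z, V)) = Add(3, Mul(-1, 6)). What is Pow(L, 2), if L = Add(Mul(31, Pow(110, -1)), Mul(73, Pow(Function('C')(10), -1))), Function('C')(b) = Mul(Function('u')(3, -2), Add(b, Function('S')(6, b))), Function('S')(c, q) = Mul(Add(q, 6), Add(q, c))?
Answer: Rational(429442729, 7705328400) ≈ 0.055733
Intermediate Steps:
Function('u')(z, V) = -6 (Function('u')(z, V) = Add(-3, Add(3, Mul(-1, 6))) = Add(-3, Add(3, -6)) = Add(-3, -3) = -6)
Function('S')(c, q) = Mul(Add(6, q), Add(c, q))
Function('C')(b) = Add(-216, Mul(-78, b), Mul(-6, Pow(b, 2))) (Function('C')(b) = Mul(-6, Add(b, Add(Pow(b, 2), Mul(6, 6), Mul(6, b), Mul(6, b)))) = Mul(-6, Add(b, Add(Pow(b, 2), 36, Mul(6, b), Mul(6, b)))) = Mul(-6, Add(b, Add(36, Pow(b, 2), Mul(12, b)))) = Mul(-6, Add(36, Pow(b, 2), Mul(13, b))) = Add(-216, Mul(-78, b), Mul(-6, Pow(b, 2))))
L = Rational(20723, 87780) (L = Add(Mul(31, Pow(110, -1)), Mul(73, Pow(Add(-216, Mul(-78, 10), Mul(-6, Pow(10, 2))), -1))) = Add(Mul(31, Rational(1, 110)), Mul(73, Pow(Add(-216, -780, Mul(-6, 100)), -1))) = Add(Rational(31, 110), Mul(73, Pow(Add(-216, -780, -600), -1))) = Add(Rational(31, 110), Mul(73, Pow(-1596, -1))) = Add(Rational(31, 110), Mul(73, Rational(-1, 1596))) = Add(Rational(31, 110), Rational(-73, 1596)) = Rational(20723, 87780) ≈ 0.23608)
Pow(L, 2) = Pow(Rational(20723, 87780), 2) = Rational(429442729, 7705328400)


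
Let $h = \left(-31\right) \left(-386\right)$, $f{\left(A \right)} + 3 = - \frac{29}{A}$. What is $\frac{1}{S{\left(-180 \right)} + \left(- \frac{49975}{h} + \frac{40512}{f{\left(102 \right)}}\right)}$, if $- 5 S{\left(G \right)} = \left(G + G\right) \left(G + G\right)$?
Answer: $- \frac{4008610}{153366105209} \approx -2.6138 \cdot 10^{-5}$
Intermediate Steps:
$f{\left(A \right)} = -3 - \frac{29}{A}$
$h = 11966$
$S{\left(G \right)} = - \frac{4 G^{2}}{5}$ ($S{\left(G \right)} = - \frac{\left(G + G\right) \left(G + G\right)}{5} = - \frac{2 G 2 G}{5} = - \frac{4 G^{2}}{5}$)
$\frac{1}{S{\left(-180 \right)} + \left(- \frac{49975}{h} + \frac{40512}{f{\left(102 \right)}}\right)} = \frac{1}{- \frac{4 \left(-180\right)^{2}}{5} + \left(- \frac{49975}{11966} + \frac{40512}{-3 - \frac{29}{102}}\right)} = \frac{1}{\left(- \frac{4}{5}\right) 32400 + \left(\left(-49975\right) \frac{1}{11966} + \frac{40512}{-3 - \frac{29}{102}}\right)} = \frac{1}{-25920 + \left(- \frac{49975}{11966} + \frac{40512}{-3 - \frac{29}{102}}\right)} = \frac{1}{-25920 + \left(- \frac{49975}{11966} + \frac{40512}{- \frac{335}{102}}\right)} = \frac{1}{-25920 + \left(- \frac{49975}{11966} + 40512 \left(- \frac{102}{335}\right)\right)} = \frac{1}{-25920 - \frac{49462934009}{4008610}} = \frac{1}{- \frac{153366105209}{4008610}} = - \frac{4008610}{153366105209}$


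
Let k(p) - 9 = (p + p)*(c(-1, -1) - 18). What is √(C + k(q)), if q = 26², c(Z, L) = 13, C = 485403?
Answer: 2*√119663 ≈ 691.85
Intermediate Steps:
q = 676
k(p) = 9 - 10*p (k(p) = 9 + (p + p)*(13 - 18) = 9 + (2*p)*(-5) = 9 - 10*p)
√(C + k(q)) = √(485403 + (9 - 10*676)) = √(485403 + (9 - 6760)) = √(485403 - 6751) = √478652 = 2*√119663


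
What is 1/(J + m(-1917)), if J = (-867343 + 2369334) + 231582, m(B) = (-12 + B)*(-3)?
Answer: 1/1739360 ≈ 5.7492e-7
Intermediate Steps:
m(B) = 36 - 3*B
J = 1733573 (J = 1501991 + 231582 = 1733573)
1/(J + m(-1917)) = 1/(1733573 + (36 - 3*(-1917))) = 1/(1733573 + (36 + 5751)) = 1/(1733573 + 5787) = 1/1739360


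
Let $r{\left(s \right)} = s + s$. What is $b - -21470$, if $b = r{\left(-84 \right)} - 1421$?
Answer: $19881$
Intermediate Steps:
$r{\left(s \right)} = 2 s$
$b = -1589$ ($b = 2 \left(-84\right) - 1421 = -168 - 1421 = -1589$)
$b - -21470 = -1589 - -21470 = -1589 + 21470 = 19881$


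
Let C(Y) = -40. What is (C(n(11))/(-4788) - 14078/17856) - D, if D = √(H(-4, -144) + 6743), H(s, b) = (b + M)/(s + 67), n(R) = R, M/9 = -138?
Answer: -926267/1187424 - √6721 ≈ -82.762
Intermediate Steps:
M = -1242 (M = 9*(-138) = -1242)
H(s, b) = (-1242 + b)/(67 + s) (H(s, b) = (b - 1242)/(s + 67) = (-1242 + b)/(67 + s))
D = √6721 (D = √((-1242 - 144)/(67 - 4) + 6743) = √(-1386/63 + 6743) = √((1/63)*(-1386) + 6743) = √(-22 + 6743) = √6721 ≈ 81.982)
(C(n(11))/(-4788) - 14078/17856) - D = (-40/(-4788) - 14078/17856) - √6721 = (-40*(-1/4788) - 14078*1/17856) - √6721 = (10/1197 - 7039/8928) - √6721 = -926267/1187424 - √6721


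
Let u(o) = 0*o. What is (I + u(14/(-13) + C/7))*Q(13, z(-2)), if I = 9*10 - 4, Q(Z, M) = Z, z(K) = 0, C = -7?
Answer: 1118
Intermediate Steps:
u(o) = 0
I = 86 (I = 90 - 4 = 86)
(I + u(14/(-13) + C/7))*Q(13, z(-2)) = (86 + 0)*13 = 86*13 = 1118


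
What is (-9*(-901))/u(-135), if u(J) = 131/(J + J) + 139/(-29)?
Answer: -63493470/41329 ≈ -1536.3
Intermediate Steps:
u(J) = -139/29 + 131/(2*J) (u(J) = 131/((2*J)) + 139*(-1/29) = 131*(1/(2*J)) - 139/29 = 131/(2*J) - 139/29 = -139/29 + 131/(2*J))
(-9*(-901))/u(-135) = (-9*(-901))/(((1/58)*(3799 - 278*(-135))/(-135))) = 8109/(((1/58)*(-1/135)*(3799 + 37530))) = 8109/(((1/58)*(-1/135)*41329)) = 8109/(-41329/7830) = 8109*(-7830/41329) = -63493470/41329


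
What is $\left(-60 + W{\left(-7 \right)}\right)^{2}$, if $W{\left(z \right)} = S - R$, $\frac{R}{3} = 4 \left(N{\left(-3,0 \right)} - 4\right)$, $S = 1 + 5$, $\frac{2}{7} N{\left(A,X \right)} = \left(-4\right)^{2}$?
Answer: $459684$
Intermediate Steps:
$N{\left(A,X \right)} = 56$ ($N{\left(A,X \right)} = \frac{7 \left(-4\right)^{2}}{2} = \frac{7}{2} \cdot 16 = 56$)
$S = 6$
$R = 624$ ($R = 3 \cdot 4 \left(56 - 4\right) = 3 \cdot 4 \cdot 52 = 3 \cdot 208 = 624$)
$W{\left(z \right)} = -618$ ($W{\left(z \right)} = 6 - 624 = -618$)
$\left(-60 + W{\left(-7 \right)}\right)^{2} = \left(-60 - 618\right)^{2} = \left(-678\right)^{2} = 459684$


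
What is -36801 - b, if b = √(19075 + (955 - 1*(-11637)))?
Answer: -36801 - √31667 ≈ -36979.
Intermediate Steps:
b = √31667 (b = √(19075 + (955 + 11637)) = √(19075 + 12592) = √31667 ≈ 177.95)
-36801 - b = -36801 - √31667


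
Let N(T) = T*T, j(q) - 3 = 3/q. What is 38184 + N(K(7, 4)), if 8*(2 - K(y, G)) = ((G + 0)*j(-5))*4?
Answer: 954796/25 ≈ 38192.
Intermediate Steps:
j(q) = 3 + 3/q
K(y, G) = 2 - 6*G/5 (K(y, G) = 2 - (G + 0)*(3 + 3/(-5))*4/8 = 2 - G*(3 + 3*(-1/5))*4/8 = 2 - G*(3 - 3/5)*4/8 = 2 - G*(12/5)*4/8 = 2 - 12*G/5*4/8 = 2 - 6*G/5)
N(T) = T**2
38184 + N(K(7, 4)) = 38184 + (2 - 6/5*4)**2 = 38184 + (2 - 24/5)**2 = 38184 + (-14/5)**2 = 38184 + 196/25 = 954796/25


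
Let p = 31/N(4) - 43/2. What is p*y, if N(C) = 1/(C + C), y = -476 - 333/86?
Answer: -18694857/172 ≈ -1.0869e+5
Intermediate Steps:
y = -41269/86 (y = -476 - 333/86 = -41269/86 ≈ -479.87)
N(C) = 1/(2*C)
p = 453/2 (p = 31/(((½)/4)) - 43/2 = 31/(((½)*(¼))) - 43*½ = 31/(⅛) - 43/2 = 31*8 - 43/2 = 248 - 43/2 = 453/2 ≈ 226.50)
p*y = (453/2)*(-41269/86) = -18694857/172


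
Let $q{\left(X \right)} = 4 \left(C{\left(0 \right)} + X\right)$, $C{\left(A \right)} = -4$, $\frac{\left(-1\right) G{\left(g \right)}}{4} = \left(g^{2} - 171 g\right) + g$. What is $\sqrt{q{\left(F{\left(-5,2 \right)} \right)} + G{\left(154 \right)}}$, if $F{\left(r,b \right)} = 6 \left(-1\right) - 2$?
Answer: $4 \sqrt{613} \approx 99.035$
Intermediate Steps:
$G{\left(g \right)} = - 4 g^{2} + 680 g$ ($G{\left(g \right)} = - 4 \left(\left(g^{2} - 171 g\right) + g\right) = - 4 \left(g^{2} - 170 g\right) = - 4 g^{2} + 680 g$)
$F{\left(r,b \right)} = -8$ ($F{\left(r,b \right)} = -6 - 2 = -8$)
$q{\left(X \right)} = -16 + 4 X$ ($q{\left(X \right)} = 4 \left(-4 + X\right) = -16 + 4 X$)
$\sqrt{q{\left(F{\left(-5,2 \right)} \right)} + G{\left(154 \right)}} = \sqrt{\left(-16 + 4 \left(-8\right)\right) + 4 \cdot 154 \left(170 - 154\right)} = \sqrt{\left(-16 - 32\right) + 4 \cdot 154 \left(170 - 154\right)} = \sqrt{-48 + 4 \cdot 154 \cdot 16} = \sqrt{-48 + 9856} = \sqrt{9808} = 4 \sqrt{613}$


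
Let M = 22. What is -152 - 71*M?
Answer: -1714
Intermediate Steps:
-152 - 71*M = -152 - 71*22 = -152 - 1562 = -1714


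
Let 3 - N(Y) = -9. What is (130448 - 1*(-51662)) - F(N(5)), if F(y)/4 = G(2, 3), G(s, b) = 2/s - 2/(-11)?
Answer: 2003158/11 ≈ 1.8211e+5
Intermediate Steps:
N(Y) = 12 (N(Y) = 3 - 1*(-9) = 3 + 9 = 12)
G(s, b) = 2/11 + 2/s (G(s, b) = 2/s - 2*(-1/11) = 2/s + 2/11 = 2/11 + 2/s)
F(y) = 52/11 (F(y) = 4*(2/11 + 2/2) = 4*(2/11 + 2*(1/2)) = 4*(2/11 + 1) = 4*(13/11) = 52/11)
(130448 - 1*(-51662)) - F(N(5)) = (130448 - 1*(-51662)) - 1*52/11 = (130448 + 51662) - 52/11 = 182110 - 52/11 = 2003158/11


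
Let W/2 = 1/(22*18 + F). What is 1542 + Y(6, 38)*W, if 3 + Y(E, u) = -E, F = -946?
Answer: 424059/275 ≈ 1542.0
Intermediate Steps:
Y(E, u) = -3 - E
W = -1/275 (W = 2/(22*18 - 946) = 2/(396 - 946) = 2/(-550) = 2*(-1/550) = -1/275 ≈ -0.0036364)
1542 + Y(6, 38)*W = 1542 + (-3 - 1*6)*(-1/275) = 1542 + (-3 - 6)*(-1/275) = 1542 - 9*(-1/275) = 1542 + 9/275 = 424059/275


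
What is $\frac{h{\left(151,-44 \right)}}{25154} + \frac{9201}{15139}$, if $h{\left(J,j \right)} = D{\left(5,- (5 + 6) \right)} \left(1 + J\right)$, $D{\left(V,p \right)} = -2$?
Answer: $\frac{113419849}{190403203} \approx 0.59568$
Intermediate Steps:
$h{\left(J,j \right)} = -2 - 2 J$ ($h{\left(J,j \right)} = - 2 \left(1 + J\right) = -2 - 2 J$)
$\frac{h{\left(151,-44 \right)}}{25154} + \frac{9201}{15139} = \frac{-2 - 302}{25154} + \frac{9201}{15139} = \left(-2 - 302\right) \frac{1}{25154} + 9201 \cdot \frac{1}{15139} = \left(-304\right) \frac{1}{25154} + \frac{9201}{15139} = - \frac{152}{12577} + \frac{9201}{15139} = \frac{113419849}{190403203}$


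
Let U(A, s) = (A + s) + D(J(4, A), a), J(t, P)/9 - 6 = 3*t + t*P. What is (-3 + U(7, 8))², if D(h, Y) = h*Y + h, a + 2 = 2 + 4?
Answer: 4334724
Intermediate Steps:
a = 4 (a = -2 + (2 + 4) = -2 + 6 = 4)
J(t, P) = 54 + 27*t + 9*P*t (J(t, P) = 54 + 9*(3*t + t*P) = 54 + 9*(3*t + P*t) = 54 + (27*t + 9*P*t) = 54 + 27*t + 9*P*t)
D(h, Y) = h + Y*h (D(h, Y) = Y*h + h = h + Y*h)
U(A, s) = 810 + s + 181*A (U(A, s) = (A + s) + (54 + 27*4 + 9*A*4)*(1 + 4) = (A + s) + (54 + 108 + 36*A)*5 = (A + s) + (162 + 36*A)*5 = (A + s) + (810 + 180*A) = 810 + s + 181*A)
(-3 + U(7, 8))² = (-3 + (810 + 8 + 181*7))² = (-3 + (810 + 8 + 1267))² = (-3 + 2085)² = 2082² = 4334724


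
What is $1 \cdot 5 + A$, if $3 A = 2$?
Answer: $\frac{17}{3} \approx 5.6667$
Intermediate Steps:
$A = \frac{2}{3}$ ($A = \frac{1}{3} \cdot 2 = \frac{2}{3} \approx 0.66667$)
$1 \cdot 5 + A = 1 \cdot 5 + \frac{2}{3} = 5 + \frac{2}{3} = \frac{17}{3}$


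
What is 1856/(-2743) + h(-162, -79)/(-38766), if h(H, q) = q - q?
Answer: -1856/2743 ≈ -0.67663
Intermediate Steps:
h(H, q) = 0
1856/(-2743) + h(-162, -79)/(-38766) = 1856/(-2743) + 0/(-38766) = 1856*(-1/2743) + 0*(-1/38766) = -1856/2743 + 0 = -1856/2743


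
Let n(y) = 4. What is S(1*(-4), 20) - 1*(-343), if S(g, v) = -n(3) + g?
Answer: 335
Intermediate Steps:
S(g, v) = -4 + g (S(g, v) = -1*4 + g = -4 + g)
S(1*(-4), 20) - 1*(-343) = (-4 + 1*(-4)) - 1*(-343) = (-4 - 4) + 343 = -8 + 343 = 335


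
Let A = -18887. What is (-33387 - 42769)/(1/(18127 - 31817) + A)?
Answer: 1042575640/258563031 ≈ 4.0322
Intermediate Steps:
(-33387 - 42769)/(1/(18127 - 31817) + A) = (-33387 - 42769)/(1/(18127 - 31817) - 18887) = -76156/(1/(-13690) - 18887) = -76156/(-1/13690 - 18887) = -76156/(-258563031/13690) = -76156*(-13690/258563031) = 1042575640/258563031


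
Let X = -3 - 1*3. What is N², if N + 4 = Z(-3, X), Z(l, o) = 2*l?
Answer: 100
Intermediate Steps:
X = -6 (X = -3 - 3 = -6)
N = -10 (N = -4 + 2*(-3) = -4 - 6 = -10)
N² = (-10)² = 100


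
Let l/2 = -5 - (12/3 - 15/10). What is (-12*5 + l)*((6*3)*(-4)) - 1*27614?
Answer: -22214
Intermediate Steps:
l = -15 (l = 2*(-5 - (12/3 - 15/10)) = 2*(-5 - (12*(⅓) - 15*⅒)) = 2*(-5 - (4 - 3/2)) = 2*(-5 - 1*5/2) = 2*(-5 - 5/2) = 2*(-15/2) = -15)
(-12*5 + l)*((6*3)*(-4)) - 1*27614 = (-12*5 - 15)*((6*3)*(-4)) - 1*27614 = (-60 - 15)*(18*(-4)) - 27614 = -75*(-72) - 27614 = 5400 - 27614 = -22214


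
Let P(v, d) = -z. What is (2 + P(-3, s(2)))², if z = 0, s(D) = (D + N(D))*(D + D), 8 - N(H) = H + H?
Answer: 4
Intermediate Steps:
N(H) = 8 - 2*H (N(H) = 8 - (H + H) = 8 - 2*H)
s(D) = 2*D*(8 - D) (s(D) = (D + (8 - 2*D))*(D + D) = (8 - D)*(2*D) = 2*D*(8 - D))
P(v, d) = 0 (P(v, d) = -1*0 = 0)
(2 + P(-3, s(2)))² = (2 + 0)² = 2² = 4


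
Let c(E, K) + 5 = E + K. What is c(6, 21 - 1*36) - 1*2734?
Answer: -2748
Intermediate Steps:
c(E, K) = -5 + E + K (c(E, K) = -5 + (E + K) = -5 + E + K)
c(6, 21 - 1*36) - 1*2734 = (-5 + 6 + (21 - 1*36)) - 1*2734 = (-5 + 6 + (21 - 36)) - 2734 = (-5 + 6 - 15) - 2734 = -14 - 2734 = -2748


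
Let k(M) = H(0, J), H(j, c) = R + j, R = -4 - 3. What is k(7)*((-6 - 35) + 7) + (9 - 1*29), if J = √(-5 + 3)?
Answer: 218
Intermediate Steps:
R = -7
J = I*√2 (J = √(-2) = I*√2 ≈ 1.4142*I)
H(j, c) = -7 + j
k(M) = -7 (k(M) = -7 + 0 = -7)
k(7)*((-6 - 35) + 7) + (9 - 1*29) = -7*((-6 - 35) + 7) + (9 - 1*29) = -7*(-41 + 7) + (9 - 29) = -7*(-34) - 20 = 238 - 20 = 218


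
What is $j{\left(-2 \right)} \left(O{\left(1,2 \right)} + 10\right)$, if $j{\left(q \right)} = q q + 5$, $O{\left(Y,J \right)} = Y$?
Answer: $99$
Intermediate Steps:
$j{\left(q \right)} = 5 + q^{2}$ ($j{\left(q \right)} = q^{2} + 5 = 5 + q^{2}$)
$j{\left(-2 \right)} \left(O{\left(1,2 \right)} + 10\right) = \left(5 + \left(-2\right)^{2}\right) \left(1 + 10\right) = \left(5 + 4\right) 11 = 9 \cdot 11 = 99$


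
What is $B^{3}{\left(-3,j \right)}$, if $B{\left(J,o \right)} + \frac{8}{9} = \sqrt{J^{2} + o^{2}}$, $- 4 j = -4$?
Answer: $- \frac{19952}{729} + \frac{334 \sqrt{10}}{27} \approx 11.75$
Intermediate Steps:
$j = 1$ ($j = \left(- \frac{1}{4}\right) \left(-4\right) = 1$)
$B{\left(J,o \right)} = - \frac{8}{9} + \sqrt{J^{2} + o^{2}}$
$B^{3}{\left(-3,j \right)} = \left(- \frac{8}{9} + \sqrt{\left(-3\right)^{2} + 1^{2}}\right)^{3} = \left(- \frac{8}{9} + \sqrt{9 + 1}\right)^{3} = \left(- \frac{8}{9} + \sqrt{10}\right)^{3}$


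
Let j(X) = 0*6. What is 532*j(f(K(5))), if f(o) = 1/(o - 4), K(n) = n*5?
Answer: 0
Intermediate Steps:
K(n) = 5*n
f(o) = 1/(-4 + o)
j(X) = 0
532*j(f(K(5))) = 532*0 = 0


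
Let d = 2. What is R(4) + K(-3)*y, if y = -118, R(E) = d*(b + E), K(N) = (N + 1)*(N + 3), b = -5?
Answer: -2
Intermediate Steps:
K(N) = (1 + N)*(3 + N)
R(E) = -10 + 2*E (R(E) = 2*(-5 + E) = -10 + 2*E)
R(4) + K(-3)*y = (-10 + 2*4) + (3 + (-3)² + 4*(-3))*(-118) = (-10 + 8) + (3 + 9 - 12)*(-118) = -2 + 0*(-118) = -2 + 0 = -2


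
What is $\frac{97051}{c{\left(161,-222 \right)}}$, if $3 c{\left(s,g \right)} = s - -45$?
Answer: $\frac{291153}{206} \approx 1413.4$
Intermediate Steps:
$c{\left(s,g \right)} = 15 + \frac{s}{3}$ ($c{\left(s,g \right)} = \frac{s - -45}{3} = \frac{s + 45}{3} = \frac{45 + s}{3} = 15 + \frac{s}{3}$)
$\frac{97051}{c{\left(161,-222 \right)}} = \frac{97051}{15 + \frac{1}{3} \cdot 161} = \frac{97051}{15 + \frac{161}{3}} = \frac{97051}{\frac{206}{3}} = 97051 \cdot \frac{3}{206} = \frac{291153}{206}$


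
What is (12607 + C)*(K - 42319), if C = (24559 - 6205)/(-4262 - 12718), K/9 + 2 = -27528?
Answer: -10348852842839/2830 ≈ -3.6568e+9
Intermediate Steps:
K = -247770 (K = -18 + 9*(-27528) = -18 - 247752 = -247770)
C = -3059/2830 (C = 18354/(-16980) = 18354*(-1/16980) = -3059/2830 ≈ -1.0809)
(12607 + C)*(K - 42319) = (12607 - 3059/2830)*(-247770 - 42319) = (35674751/2830)*(-290089) = -10348852842839/2830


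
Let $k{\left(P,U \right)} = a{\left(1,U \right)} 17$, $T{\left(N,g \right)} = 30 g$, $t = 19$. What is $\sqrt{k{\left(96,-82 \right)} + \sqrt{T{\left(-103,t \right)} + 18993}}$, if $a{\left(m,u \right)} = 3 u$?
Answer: $\sqrt{-4182 + \sqrt{19563}} \approx 63.578 i$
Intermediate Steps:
$k{\left(P,U \right)} = 51 U$ ($k{\left(P,U \right)} = 3 U 17 = 51 U$)
$\sqrt{k{\left(96,-82 \right)} + \sqrt{T{\left(-103,t \right)} + 18993}} = \sqrt{51 \left(-82\right) + \sqrt{30 \cdot 19 + 18993}} = \sqrt{-4182 + \sqrt{570 + 18993}} = \sqrt{-4182 + \sqrt{19563}}$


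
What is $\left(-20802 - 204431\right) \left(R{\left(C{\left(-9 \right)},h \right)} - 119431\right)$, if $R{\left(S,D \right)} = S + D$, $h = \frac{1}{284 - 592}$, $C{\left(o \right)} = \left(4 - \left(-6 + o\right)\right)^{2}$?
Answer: $\frac{8260096164713}{308} \approx 2.6818 \cdot 10^{10}$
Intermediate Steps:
$C{\left(o \right)} = \left(10 - o\right)^{2}$
$h = - \frac{1}{308}$ ($h = \frac{1}{-308} = - \frac{1}{308} \approx -0.0032468$)
$R{\left(S,D \right)} = D + S$
$\left(-20802 - 204431\right) \left(R{\left(C{\left(-9 \right)},h \right)} - 119431\right) = \left(-20802 - 204431\right) \left(\left(- \frac{1}{308} + \left(-10 - 9\right)^{2}\right) - 119431\right) = - 225233 \left(\left(- \frac{1}{308} + \left(-19\right)^{2}\right) - 119431\right) = - 225233 \left(\left(- \frac{1}{308} + 361\right) - 119431\right) = - 225233 \left(\frac{111187}{308} - 119431\right) = \left(-225233\right) \left(- \frac{36673561}{308}\right) = \frac{8260096164713}{308}$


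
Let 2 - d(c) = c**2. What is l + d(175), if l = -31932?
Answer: -62555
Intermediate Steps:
d(c) = 2 - c**2
l + d(175) = -31932 + (2 - 1*175**2) = -31932 + (2 - 1*30625) = -31932 + (2 - 30625) = -31932 - 30623 = -62555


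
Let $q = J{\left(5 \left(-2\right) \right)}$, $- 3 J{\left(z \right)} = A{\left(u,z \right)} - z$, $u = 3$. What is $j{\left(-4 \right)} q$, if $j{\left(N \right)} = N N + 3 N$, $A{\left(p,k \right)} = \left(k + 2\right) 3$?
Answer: $\frac{56}{3} \approx 18.667$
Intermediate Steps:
$A{\left(p,k \right)} = 6 + 3 k$ ($A{\left(p,k \right)} = \left(2 + k\right) 3 = 6 + 3 k$)
$j{\left(N \right)} = N^{2} + 3 N$
$J{\left(z \right)} = -2 - \frac{2 z}{3}$ ($J{\left(z \right)} = - \frac{\left(6 + 3 z\right) - z}{3} = - \frac{6 + 2 z}{3} = -2 - \frac{2 z}{3}$)
$q = \frac{14}{3}$ ($q = -2 - \frac{2 \cdot 5 \left(-2\right)}{3} = -2 - - \frac{20}{3} = -2 + \frac{20}{3} = \frac{14}{3} \approx 4.6667$)
$j{\left(-4 \right)} q = - 4 \left(3 - 4\right) \frac{14}{3} = \left(-4\right) \left(-1\right) \frac{14}{3} = 4 \cdot \frac{14}{3} = \frac{56}{3}$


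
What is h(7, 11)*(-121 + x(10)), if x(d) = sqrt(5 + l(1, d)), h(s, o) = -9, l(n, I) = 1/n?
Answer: 1089 - 9*sqrt(6) ≈ 1067.0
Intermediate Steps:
x(d) = sqrt(6) (x(d) = sqrt(5 + 1/1) = sqrt(5 + 1) = sqrt(6))
h(7, 11)*(-121 + x(10)) = -9*(-121 + sqrt(6)) = 1089 - 9*sqrt(6)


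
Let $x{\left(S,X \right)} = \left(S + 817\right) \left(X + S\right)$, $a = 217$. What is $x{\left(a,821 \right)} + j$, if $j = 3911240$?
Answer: $4984532$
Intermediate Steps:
$x{\left(S,X \right)} = \left(817 + S\right) \left(S + X\right)$
$x{\left(a,821 \right)} + j = \left(217^{2} + 817 \cdot 217 + 817 \cdot 821 + 217 \cdot 821\right) + 3911240 = \left(47089 + 177289 + 670757 + 178157\right) + 3911240 = 1073292 + 3911240 = 4984532$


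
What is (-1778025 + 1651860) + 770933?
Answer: 644768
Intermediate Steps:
(-1778025 + 1651860) + 770933 = -126165 + 770933 = 644768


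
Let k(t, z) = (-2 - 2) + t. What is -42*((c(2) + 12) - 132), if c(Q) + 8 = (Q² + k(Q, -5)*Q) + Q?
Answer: 5292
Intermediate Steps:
k(t, z) = -4 + t
c(Q) = -8 + Q + Q² + Q*(-4 + Q) (c(Q) = -8 + ((Q² + (-4 + Q)*Q) + Q) = -8 + ((Q² + Q*(-4 + Q)) + Q) = -8 + (Q + Q² + Q*(-4 + Q)) = -8 + Q + Q² + Q*(-4 + Q))
-42*((c(2) + 12) - 132) = -42*(((-8 - 3*2 + 2*2²) + 12) - 132) = -42*(((-8 - 6 + 2*4) + 12) - 132) = -42*(((-8 - 6 + 8) + 12) - 132) = -42*((-6 + 12) - 132) = -42*(6 - 132) = -42*(-126) = 5292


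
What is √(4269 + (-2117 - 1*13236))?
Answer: 2*I*√2771 ≈ 105.28*I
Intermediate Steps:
√(4269 + (-2117 - 1*13236)) = √(4269 + (-2117 - 13236)) = √(4269 - 15353) = √(-11084) = 2*I*√2771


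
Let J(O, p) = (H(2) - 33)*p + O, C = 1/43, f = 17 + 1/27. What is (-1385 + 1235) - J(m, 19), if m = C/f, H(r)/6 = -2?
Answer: 13944873/19780 ≈ 705.00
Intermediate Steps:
H(r) = -12 (H(r) = 6*(-2) = -12)
f = 460/27 (f = 17 + 1/27 = 460/27 ≈ 17.037)
C = 1/43 ≈ 0.023256
m = 27/19780 (m = 1/(43*(460/27)) = (1/43)*(27/460) = 27/19780 ≈ 0.0013650)
J(O, p) = O - 45*p (J(O, p) = (-12 - 33)*p + O = -45*p + O = O - 45*p)
(-1385 + 1235) - J(m, 19) = (-1385 + 1235) - (27/19780 - 45*19) = -150 - (27/19780 - 855) = -150 - 1*(-16911873/19780) = -150 + 16911873/19780 = 13944873/19780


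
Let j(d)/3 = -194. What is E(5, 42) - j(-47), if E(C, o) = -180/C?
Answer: 546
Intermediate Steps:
j(d) = -582 (j(d) = 3*(-194) = -582)
E(5, 42) - j(-47) = -180/5 - 1*(-582) = -180*⅕ + 582 = -36 + 582 = 546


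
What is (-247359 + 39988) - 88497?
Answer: -295868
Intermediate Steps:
(-247359 + 39988) - 88497 = -207371 - 88497 = -295868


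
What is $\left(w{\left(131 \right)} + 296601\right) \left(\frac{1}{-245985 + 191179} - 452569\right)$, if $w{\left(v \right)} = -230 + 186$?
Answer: $- \frac{7355650545654555}{54806} \approx -1.3421 \cdot 10^{11}$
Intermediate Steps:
$w{\left(v \right)} = -44$
$\left(w{\left(131 \right)} + 296601\right) \left(\frac{1}{-245985 + 191179} - 452569\right) = \left(-44 + 296601\right) \left(\frac{1}{-245985 + 191179} - 452569\right) = 296557 \left(\frac{1}{-54806} - 452569\right) = 296557 \left(- \frac{1}{54806} - 452569\right) = 296557 \left(- \frac{24803496615}{54806}\right) = - \frac{7355650545654555}{54806}$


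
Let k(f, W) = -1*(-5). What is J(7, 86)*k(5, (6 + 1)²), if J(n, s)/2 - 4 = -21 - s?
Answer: -1030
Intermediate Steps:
k(f, W) = 5
J(n, s) = -34 - 2*s (J(n, s) = 8 + 2*(-21 - s) = 8 + (-42 - 2*s) = -34 - 2*s)
J(7, 86)*k(5, (6 + 1)²) = (-34 - 2*86)*5 = (-34 - 172)*5 = -206*5 = -1030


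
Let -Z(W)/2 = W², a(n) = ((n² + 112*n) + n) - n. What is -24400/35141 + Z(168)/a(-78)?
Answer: 159910864/7766161 ≈ 20.591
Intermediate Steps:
a(n) = n² + 112*n (a(n) = (n² + 113*n) - n = n² + 112*n)
Z(W) = -2*W²
-24400/35141 + Z(168)/a(-78) = -24400/35141 + (-2*168²)/((-78*(112 - 78))) = -24400*1/35141 + (-2*28224)/((-78*34)) = -24400/35141 - 56448/(-2652) = -24400/35141 - 56448*(-1/2652) = -24400/35141 + 4704/221 = 159910864/7766161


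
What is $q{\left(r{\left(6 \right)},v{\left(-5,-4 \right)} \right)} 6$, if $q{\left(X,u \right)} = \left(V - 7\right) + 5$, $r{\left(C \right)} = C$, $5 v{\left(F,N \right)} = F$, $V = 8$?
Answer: $36$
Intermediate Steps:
$v{\left(F,N \right)} = \frac{F}{5}$
$q{\left(X,u \right)} = 6$ ($q{\left(X,u \right)} = \left(8 - 7\right) + 5 = 1 + 5 = 6$)
$q{\left(r{\left(6 \right)},v{\left(-5,-4 \right)} \right)} 6 = 6 \cdot 6 = 36$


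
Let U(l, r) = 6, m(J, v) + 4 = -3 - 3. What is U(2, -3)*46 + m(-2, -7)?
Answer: 266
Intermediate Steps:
m(J, v) = -10 (m(J, v) = -4 + (-3 - 3) = -4 - 6 = -10)
U(2, -3)*46 + m(-2, -7) = 6*46 - 10 = 276 - 10 = 266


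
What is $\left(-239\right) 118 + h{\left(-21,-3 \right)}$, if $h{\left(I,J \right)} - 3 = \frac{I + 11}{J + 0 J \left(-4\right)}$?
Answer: $- \frac{84587}{3} \approx -28196.0$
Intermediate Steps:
$h{\left(I,J \right)} = 3 + \frac{11 + I}{J}$ ($h{\left(I,J \right)} = 3 + \frac{I + 11}{J + 0 J \left(-4\right)} = 3 + \frac{11 + I}{J + 0 \left(-4\right)} = 3 + \frac{11 + I}{J + 0} = 3 + \frac{11 + I}{J}$)
$\left(-239\right) 118 + h{\left(-21,-3 \right)} = \left(-239\right) 118 + \frac{11 - 21 + 3 \left(-3\right)}{-3} = -28202 - \frac{11 - 21 - 9}{3} = -28202 - - \frac{19}{3} = -28202 + \frac{19}{3} = - \frac{84587}{3}$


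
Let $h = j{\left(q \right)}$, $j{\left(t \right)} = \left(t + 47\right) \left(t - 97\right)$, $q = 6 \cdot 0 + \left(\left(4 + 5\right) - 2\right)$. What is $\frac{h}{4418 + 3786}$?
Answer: $- \frac{1215}{2051} \approx -0.59239$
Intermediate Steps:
$q = 7$ ($q = 0 + \left(9 - 2\right) = 0 + 7 = 7$)
$j{\left(t \right)} = \left(-97 + t\right) \left(47 + t\right)$ ($j{\left(t \right)} = \left(47 + t\right) \left(-97 + t\right) = \left(-97 + t\right) \left(47 + t\right)$)
$h = -4860$ ($h = -4559 + 7^{2} - 350 = -4559 + 49 - 350 = -4860$)
$\frac{h}{4418 + 3786} = - \frac{4860}{4418 + 3786} = - \frac{4860}{8204} = \left(-4860\right) \frac{1}{8204} = - \frac{1215}{2051}$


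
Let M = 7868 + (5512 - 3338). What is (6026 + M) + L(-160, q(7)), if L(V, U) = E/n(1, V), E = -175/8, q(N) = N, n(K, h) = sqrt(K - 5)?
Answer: 16068 + 175*I/16 ≈ 16068.0 + 10.938*I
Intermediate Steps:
n(K, h) = sqrt(-5 + K)
E = -175/8 (E = -175*1/8 = -175/8 ≈ -21.875)
M = 10042 (M = 7868 + 2174 = 10042)
L(V, U) = 175*I/16 (L(V, U) = -175/(8*sqrt(-5 + 1)) = -175*(-I/2)/8 = -(-175)*I/16 = 175*I/16)
(6026 + M) + L(-160, q(7)) = (6026 + 10042) + 175*I/16 = 16068 + 175*I/16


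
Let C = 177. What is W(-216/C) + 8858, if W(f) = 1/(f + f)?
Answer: 1275493/144 ≈ 8857.6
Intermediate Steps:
W(f) = 1/(2*f)
W(-216/C) + 8858 = 1/(2*((-216/177))) + 8858 = 1/(2*((-216*1/177))) + 8858 = 1/(2*(-72/59)) + 8858 = (½)*(-59/72) + 8858 = -59/144 + 8858 = 1275493/144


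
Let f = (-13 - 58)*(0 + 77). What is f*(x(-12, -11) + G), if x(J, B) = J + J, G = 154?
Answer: -710710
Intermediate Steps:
x(J, B) = 2*J
f = -5467 (f = -71*77 = -5467)
f*(x(-12, -11) + G) = -5467*(2*(-12) + 154) = -5467*(-24 + 154) = -5467*130 = -710710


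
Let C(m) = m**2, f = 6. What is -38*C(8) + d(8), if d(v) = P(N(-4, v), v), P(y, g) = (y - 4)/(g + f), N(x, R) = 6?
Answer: -17023/7 ≈ -2431.9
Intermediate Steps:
P(y, g) = (-4 + y)/(6 + g) (P(y, g) = (y - 4)/(g + 6) = (-4 + y)/(6 + g))
d(v) = 2/(6 + v) (d(v) = (-4 + 6)/(6 + v) = 2/(6 + v))
-38*C(8) + d(8) = -38*8**2 + 2/(6 + 8) = -38*64 + 2/14 = -2432 + 2*(1/14) = -2432 + 1/7 = -17023/7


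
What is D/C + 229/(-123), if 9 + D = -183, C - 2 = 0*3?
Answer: -12037/123 ≈ -97.862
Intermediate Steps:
C = 2 (C = 2 + 0*3 = 2 + 0 = 2)
D = -192 (D = -9 - 183 = -192)
D/C + 229/(-123) = -192/2 + 229/(-123) = -192*½ + 229*(-1/123) = -96 - 229/123 = -12037/123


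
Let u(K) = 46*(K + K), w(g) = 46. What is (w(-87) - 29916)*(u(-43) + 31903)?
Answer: -834776890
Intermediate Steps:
u(K) = 92*K (u(K) = 46*(2*K) = 92*K)
(w(-87) - 29916)*(u(-43) + 31903) = (46 - 29916)*(92*(-43) + 31903) = -29870*(-3956 + 31903) = -29870*27947 = -834776890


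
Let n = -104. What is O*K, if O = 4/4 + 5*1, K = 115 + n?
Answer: 66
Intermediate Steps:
K = 11 (K = 115 - 104 = 11)
O = 6 (O = 4*(¼) + 5 = 1 + 5 = 6)
O*K = 6*11 = 66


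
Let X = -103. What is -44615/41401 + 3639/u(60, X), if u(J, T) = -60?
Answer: -51111713/828020 ≈ -61.728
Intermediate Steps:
-44615/41401 + 3639/u(60, X) = -44615/41401 + 3639/(-60) = -44615*1/41401 + 3639*(-1/60) = -44615/41401 - 1213/20 = -51111713/828020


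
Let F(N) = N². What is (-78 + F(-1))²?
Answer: 5929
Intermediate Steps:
(-78 + F(-1))² = (-78 + (-1)²)² = (-78 + 1)² = (-77)² = 5929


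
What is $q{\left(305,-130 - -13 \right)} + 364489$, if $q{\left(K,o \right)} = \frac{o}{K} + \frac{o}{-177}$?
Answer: $\frac{6558984547}{17995} \approx 3.6449 \cdot 10^{5}$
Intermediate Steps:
$q{\left(K,o \right)} = - \frac{o}{177} + \frac{o}{K}$ ($q{\left(K,o \right)} = \frac{o}{K} + o \left(- \frac{1}{177}\right) = \frac{o}{K} - \frac{o}{177} = - \frac{o}{177} + \frac{o}{K}$)
$q{\left(305,-130 - -13 \right)} + 364489 = \left(- \frac{-130 - -13}{177} + \frac{-130 - -13}{305}\right) + 364489 = \left(- \frac{-130 + 13}{177} + \left(-130 + 13\right) \frac{1}{305}\right) + 364489 = \left(\left(- \frac{1}{177}\right) \left(-117\right) - \frac{117}{305}\right) + 364489 = \left(\frac{39}{59} - \frac{117}{305}\right) + 364489 = \frac{4992}{17995} + 364489 = \frac{6558984547}{17995}$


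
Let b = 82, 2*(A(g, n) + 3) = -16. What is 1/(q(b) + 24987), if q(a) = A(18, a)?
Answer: 1/24976 ≈ 4.0038e-5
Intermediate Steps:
A(g, n) = -11 (A(g, n) = -3 + (1/2)*(-16) = -3 - 8 = -11)
q(a) = -11
1/(q(b) + 24987) = 1/(-11 + 24987) = 1/24976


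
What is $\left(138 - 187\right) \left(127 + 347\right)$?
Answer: $-23226$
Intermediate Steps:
$\left(138 - 187\right) \left(127 + 347\right) = \left(-49\right) 474 = -23226$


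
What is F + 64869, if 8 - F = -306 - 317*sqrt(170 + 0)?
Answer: 65183 + 317*sqrt(170) ≈ 69316.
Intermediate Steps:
F = 314 + 317*sqrt(170) (F = 8 - (-306 - 317*sqrt(170 + 0)) = 8 - (-306 - 317*sqrt(170)) = 8 + (306 + 317*sqrt(170)) = 314 + 317*sqrt(170) ≈ 4447.2)
F + 64869 = (314 + 317*sqrt(170)) + 64869 = 65183 + 317*sqrt(170)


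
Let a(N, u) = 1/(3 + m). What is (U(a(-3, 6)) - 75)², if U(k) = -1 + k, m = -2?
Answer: 5625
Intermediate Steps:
a(N, u) = 1 (a(N, u) = 1/(3 - 2) = 1/1 = 1)
(U(a(-3, 6)) - 75)² = ((-1 + 1) - 75)² = (0 - 75)² = (-75)² = 5625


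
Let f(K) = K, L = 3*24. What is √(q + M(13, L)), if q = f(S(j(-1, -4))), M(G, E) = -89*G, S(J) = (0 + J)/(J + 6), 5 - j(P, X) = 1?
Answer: I*√28915/5 ≈ 34.009*I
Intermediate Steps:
L = 72
j(P, X) = 4 (j(P, X) = 5 - 1*1 = 5 - 1 = 4)
S(J) = J/(6 + J)
q = ⅖ (q = 4/(6 + 4) = 4/10 = 4*(⅒) = ⅖ ≈ 0.40000)
√(q + M(13, L)) = √(⅖ - 89*13) = √(⅖ - 1157) = √(-5783/5) = I*√28915/5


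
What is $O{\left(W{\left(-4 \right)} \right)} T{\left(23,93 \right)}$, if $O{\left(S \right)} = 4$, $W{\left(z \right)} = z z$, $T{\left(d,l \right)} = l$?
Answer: $372$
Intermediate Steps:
$W{\left(z \right)} = z^{2}$
$O{\left(W{\left(-4 \right)} \right)} T{\left(23,93 \right)} = 4 \cdot 93 = 372$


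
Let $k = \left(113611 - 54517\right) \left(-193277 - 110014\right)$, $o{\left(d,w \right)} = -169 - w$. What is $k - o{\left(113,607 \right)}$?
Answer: $-17922677578$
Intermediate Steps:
$k = -17922678354$ ($k = 59094 \left(-303291\right) = -17922678354$)
$k - o{\left(113,607 \right)} = -17922678354 - \left(-169 - 607\right) = -17922678354 - -776 = -17922678354 + 776 = -17922677578$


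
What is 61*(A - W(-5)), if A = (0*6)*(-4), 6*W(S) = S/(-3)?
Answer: -305/18 ≈ -16.944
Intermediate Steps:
W(S) = -S/18 (W(S) = (S/(-3))/6 = (S*(-1/3))/6 = (-S/3)/6 = -S/18)
A = 0 (A = 0*(-4) = 0)
61*(A - W(-5)) = 61*(0 - (-1)*(-5)/18) = 61*(0 - 1*5/18) = 61*(0 - 5/18) = 61*(-5/18) = -305/18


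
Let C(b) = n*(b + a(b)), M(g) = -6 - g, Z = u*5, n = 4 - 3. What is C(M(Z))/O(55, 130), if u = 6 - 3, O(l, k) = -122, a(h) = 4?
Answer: 17/122 ≈ 0.13934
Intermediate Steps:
n = 1
u = 3
Z = 15 (Z = 3*5 = 15)
C(b) = 4 + b (C(b) = 1*(b + 4) = 1*(4 + b) = 4 + b)
C(M(Z))/O(55, 130) = (4 + (-6 - 1*15))/(-122) = (4 + (-6 - 15))*(-1/122) = (4 - 21)*(-1/122) = -17*(-1/122) = 17/122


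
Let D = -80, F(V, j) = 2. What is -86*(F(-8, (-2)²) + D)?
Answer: 6708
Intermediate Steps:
-86*(F(-8, (-2)²) + D) = -86*(2 - 80) = -86*(-78) = 6708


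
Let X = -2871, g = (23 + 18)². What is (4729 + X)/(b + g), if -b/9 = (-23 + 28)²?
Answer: 929/728 ≈ 1.2761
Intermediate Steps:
g = 1681 (g = 41² = 1681)
b = -225 (b = -9*(-23 + 28)² = -9*5² = -9*25 = -225)
(4729 + X)/(b + g) = (4729 - 2871)/(-225 + 1681) = 1858/1456 = 1858*(1/1456) = 929/728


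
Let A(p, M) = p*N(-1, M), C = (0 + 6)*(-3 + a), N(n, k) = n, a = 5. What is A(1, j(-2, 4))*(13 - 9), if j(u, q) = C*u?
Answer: -4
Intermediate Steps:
C = 12 (C = (0 + 6)*(-3 + 5) = 6*2 = 12)
j(u, q) = 12*u
A(p, M) = -p (A(p, M) = p*(-1) = -p)
A(1, j(-2, 4))*(13 - 9) = (-1*1)*(13 - 9) = -1*4 = -4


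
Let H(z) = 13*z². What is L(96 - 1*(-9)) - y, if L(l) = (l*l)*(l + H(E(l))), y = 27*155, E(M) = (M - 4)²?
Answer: 14914458126765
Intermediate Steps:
E(M) = (-4 + M)²
y = 4185
L(l) = l²*(l + 13*(-4 + l)⁴) (L(l) = (l*l)*(l + 13*((-4 + l)²)²) = l²*(l + 13*(-4 + l)⁴))
L(96 - 1*(-9)) - y = (96 - 1*(-9))²*((96 - 1*(-9)) + 13*(-4 + (96 - 1*(-9)))⁴) - 1*4185 = (96 + 9)²*((96 + 9) + 13*(-4 + (96 + 9))⁴) - 4185 = 105²*(105 + 13*(-4 + 105)⁴) - 4185 = 11025*(105 + 13*101⁴) - 4185 = 11025*(105 + 13*104060401) - 4185 = 11025*(105 + 1352785213) - 4185 = 11025*1352785318 - 4185 = 14914458130950 - 4185 = 14914458126765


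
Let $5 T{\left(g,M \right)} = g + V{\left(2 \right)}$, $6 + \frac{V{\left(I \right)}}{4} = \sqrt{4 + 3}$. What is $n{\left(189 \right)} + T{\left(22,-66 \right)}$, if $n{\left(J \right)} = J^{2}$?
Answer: $\frac{178603}{5} + \frac{4 \sqrt{7}}{5} \approx 35723.0$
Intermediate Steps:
$V{\left(I \right)} = -24 + 4 \sqrt{7}$ ($V{\left(I \right)} = -24 + 4 \sqrt{4 + 3} = -24 + 4 \sqrt{7}$)
$T{\left(g,M \right)} = - \frac{24}{5} + \frac{g}{5} + \frac{4 \sqrt{7}}{5}$ ($T{\left(g,M \right)} = \frac{g - \left(24 - 4 \sqrt{7}\right)}{5} = \frac{-24 + g + 4 \sqrt{7}}{5} = - \frac{24}{5} + \frac{g}{5} + \frac{4 \sqrt{7}}{5}$)
$n{\left(189 \right)} + T{\left(22,-66 \right)} = 189^{2} + \left(- \frac{24}{5} + \frac{1}{5} \cdot 22 + \frac{4 \sqrt{7}}{5}\right) = 35721 + \left(- \frac{24}{5} + \frac{22}{5} + \frac{4 \sqrt{7}}{5}\right) = 35721 - \left(\frac{2}{5} - \frac{4 \sqrt{7}}{5}\right) = \frac{178603}{5} + \frac{4 \sqrt{7}}{5}$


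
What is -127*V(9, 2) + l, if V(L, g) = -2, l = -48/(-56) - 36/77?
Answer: 19588/77 ≈ 254.39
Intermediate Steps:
l = 30/77 (l = -48*(-1/56) - 36*1/77 = 6/7 - 36/77 = 30/77 ≈ 0.38961)
-127*V(9, 2) + l = -127*(-2) + 30/77 = 254 + 30/77 = 19588/77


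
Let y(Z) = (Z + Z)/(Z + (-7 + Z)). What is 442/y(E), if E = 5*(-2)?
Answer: 5967/10 ≈ 596.70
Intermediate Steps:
E = -10
y(Z) = 2*Z/(-7 + 2*Z) (y(Z) = (2*Z)/(-7 + 2*Z) = 2*Z/(-7 + 2*Z))
442/y(E) = 442/((2*(-10)/(-7 + 2*(-10)))) = 442/((2*(-10)/(-7 - 20))) = 442/((2*(-10)/(-27))) = 442/((2*(-10)*(-1/27))) = 442/(20/27) = 442*(27/20) = 5967/10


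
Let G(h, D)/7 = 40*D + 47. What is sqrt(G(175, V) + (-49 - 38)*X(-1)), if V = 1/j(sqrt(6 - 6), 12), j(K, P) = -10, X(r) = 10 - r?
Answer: 4*I*sqrt(41) ≈ 25.612*I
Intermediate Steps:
V = -1/10 (V = 1/(-10) = -1/10 ≈ -0.10000)
G(h, D) = 329 + 280*D (G(h, D) = 7*(40*D + 47) = 7*(47 + 40*D) = 329 + 280*D)
sqrt(G(175, V) + (-49 - 38)*X(-1)) = sqrt((329 + 280*(-1/10)) + (-49 - 38)*(10 - 1*(-1))) = sqrt((329 - 28) - 87*(10 + 1)) = sqrt(301 - 87*11) = sqrt(301 - 957) = sqrt(-656) = 4*I*sqrt(41)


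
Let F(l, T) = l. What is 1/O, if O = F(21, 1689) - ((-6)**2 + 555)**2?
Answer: -1/349260 ≈ -2.8632e-6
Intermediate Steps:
O = -349260 (O = 21 - ((-6)**2 + 555)**2 = 21 - (36 + 555)**2 = 21 - 1*591**2 = 21 - 1*349281 = 21 - 349281 = -349260)
1/O = 1/(-349260) = -1/349260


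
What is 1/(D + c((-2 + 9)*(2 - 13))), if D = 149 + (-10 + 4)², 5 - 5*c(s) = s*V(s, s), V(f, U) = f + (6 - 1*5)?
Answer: -5/4922 ≈ -0.0010158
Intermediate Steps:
V(f, U) = 1 + f (V(f, U) = f + (6 - 5) = f + 1 = 1 + f)
c(s) = 1 - s*(1 + s)/5
D = 185 (D = 149 + (-6)² = 149 + 36 = 185)
1/(D + c((-2 + 9)*(2 - 13))) = 1/(185 + (1 - (-2 + 9)*(2 - 13)*(1 + (-2 + 9)*(2 - 13))/5)) = 1/(185 + (1 - 7*(-11)*(1 + 7*(-11))/5)) = 1/(185 + (1 - ⅕*(-77)*(1 - 77))) = 1/(185 + (1 - ⅕*(-77)*(-76))) = 1/(185 + (1 - 5852/5)) = 1/(185 - 5847/5) = 1/(-4922/5) = -5/4922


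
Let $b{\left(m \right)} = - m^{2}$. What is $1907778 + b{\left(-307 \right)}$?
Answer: $1813529$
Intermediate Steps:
$1907778 + b{\left(-307 \right)} = 1907778 - \left(-307\right)^{2} = 1907778 - 94249 = 1813529$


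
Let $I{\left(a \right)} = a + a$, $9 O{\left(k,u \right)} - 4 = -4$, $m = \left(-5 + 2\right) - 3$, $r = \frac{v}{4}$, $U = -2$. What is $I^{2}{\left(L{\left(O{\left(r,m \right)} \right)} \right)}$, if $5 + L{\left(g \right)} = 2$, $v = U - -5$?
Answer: $36$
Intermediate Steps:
$v = 3$ ($v = -2 - -5 = -2 + 5 = 3$)
$r = \frac{3}{4} \approx 0.75$
$m = -6$ ($m = -3 - 3 = -6$)
$O{\left(k,u \right)} = 0$ ($O{\left(k,u \right)} = \frac{4}{9} + \frac{1}{9} \left(-4\right) = \frac{4}{9} - \frac{4}{9} = 0$)
$L{\left(g \right)} = -3$ ($L{\left(g \right)} = -5 + 2 = -3$)
$I{\left(a \right)} = 2 a$
$I^{2}{\left(L{\left(O{\left(r,m \right)} \right)} \right)} = \left(2 \left(-3\right)\right)^{2} = \left(-6\right)^{2} = 36$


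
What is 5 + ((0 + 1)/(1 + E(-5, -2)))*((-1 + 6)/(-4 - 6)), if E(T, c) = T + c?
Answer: 61/12 ≈ 5.0833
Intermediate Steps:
5 + ((0 + 1)/(1 + E(-5, -2)))*((-1 + 6)/(-4 - 6)) = 5 + ((0 + 1)/(1 + (-5 - 2)))*((-1 + 6)/(-4 - 6)) = 5 + (1/(1 - 7))*(5/(-10)) = 5 + (1/(-6))*(5*(-⅒)) = 5 + (1*(-⅙))*(-½) = 5 - ⅙*(-½) = 5 + 1/12 = 61/12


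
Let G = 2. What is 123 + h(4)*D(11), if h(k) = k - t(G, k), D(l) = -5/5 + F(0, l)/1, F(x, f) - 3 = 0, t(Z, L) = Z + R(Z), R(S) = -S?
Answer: 131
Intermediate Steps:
t(Z, L) = 0 (t(Z, L) = Z - Z = 0)
F(x, f) = 3 (F(x, f) = 3 + 0 = 3)
D(l) = 2 (D(l) = -5/5 + 3/1 = -5*⅕ + 3*1 = -1 + 3 = 2)
h(k) = k (h(k) = k - 1*0 = k + 0 = k)
123 + h(4)*D(11) = 123 + 4*2 = 123 + 8 = 131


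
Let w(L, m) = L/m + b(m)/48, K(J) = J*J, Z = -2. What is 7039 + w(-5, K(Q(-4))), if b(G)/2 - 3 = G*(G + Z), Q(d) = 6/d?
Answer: 8106539/1152 ≈ 7036.9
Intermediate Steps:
K(J) = J²
b(G) = 6 + 2*G*(-2 + G) (b(G) = 6 + 2*(G*(G - 2)) = 6 + 2*(G*(-2 + G)) = 6 + 2*G*(-2 + G))
w(L, m) = ⅛ - m/12 + m²/24 + L/m (w(L, m) = L/m + (6 - 4*m + 2*m²)/48 = L/m + (6 - 4*m + 2*m²)*(1/48) = L/m + (⅛ - m/12 + m²/24) = ⅛ - m/12 + m²/24 + L/m)
7039 + w(-5, K(Q(-4))) = 7039 + (-5 + (6/(-4))²*(3 + ((6/(-4))²)² - 2*(6/(-4))²)/24)/((6/(-4))²) = 7039 + (-5 + (6*(-¼))²*(3 + ((6*(-¼))²)² - 2*(6*(-¼))²)/24)/((6*(-¼))²) = 7039 + (-5 + (-3/2)²*(3 + ((-3/2)²)² - 2*(-3/2)²)/24)/((-3/2)²) = 7039 + (-5 + (1/24)*(9/4)*(3 + (9/4)² - 2*9/4))/(9/4) = 7039 + 4*(-5 + (1/24)*(9/4)*(3 + 81/16 - 9/2))/9 = 7039 + 4*(-5 + (1/24)*(9/4)*(57/16))/9 = 7039 + 4*(-5 + 171/512)/9 = 7039 + (4/9)*(-2389/512) = 7039 - 2389/1152 = 8106539/1152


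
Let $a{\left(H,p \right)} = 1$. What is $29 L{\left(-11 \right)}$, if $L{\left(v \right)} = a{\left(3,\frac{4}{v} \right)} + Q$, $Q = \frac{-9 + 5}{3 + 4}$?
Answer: $\frac{87}{7} \approx 12.429$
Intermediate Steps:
$Q = - \frac{4}{7} \approx -0.57143$
$L{\left(v \right)} = \frac{3}{7}$ ($L{\left(v \right)} = 1 - \frac{4}{7} = \frac{3}{7}$)
$29 L{\left(-11 \right)} = 29 \cdot \frac{3}{7} = \frac{87}{7}$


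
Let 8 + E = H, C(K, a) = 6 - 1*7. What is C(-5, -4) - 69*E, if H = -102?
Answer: 7589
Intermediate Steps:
C(K, a) = -1 (C(K, a) = 6 - 7 = -1)
E = -110 (E = -8 - 102 = -110)
C(-5, -4) - 69*E = -1 - 69*(-110) = -1 + 7590 = 7589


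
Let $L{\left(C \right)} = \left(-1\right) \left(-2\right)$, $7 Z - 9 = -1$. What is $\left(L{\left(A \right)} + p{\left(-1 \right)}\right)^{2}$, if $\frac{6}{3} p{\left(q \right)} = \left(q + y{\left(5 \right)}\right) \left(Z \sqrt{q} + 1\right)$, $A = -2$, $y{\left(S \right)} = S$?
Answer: $\frac{528}{49} + \frac{128 i}{7} \approx 10.776 + 18.286 i$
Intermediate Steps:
$Z = \frac{8}{7}$ ($Z = \frac{9}{7} + \frac{1}{7} \left(-1\right) = \frac{9}{7} - \frac{1}{7} = \frac{8}{7} \approx 1.1429$)
$p{\left(q \right)} = \frac{\left(1 + \frac{8 \sqrt{q}}{7}\right) \left(5 + q\right)}{2}$ ($p{\left(q \right)} = \frac{\left(q + 5\right) \left(\frac{8 \sqrt{q}}{7} + 1\right)}{2} = \frac{\left(5 + q\right) \left(1 + \frac{8 \sqrt{q}}{7}\right)}{2} = \frac{\left(1 + \frac{8 \sqrt{q}}{7}\right) \left(5 + q\right)}{2}$)
$L{\left(C \right)} = 2$
$\left(L{\left(A \right)} + p{\left(-1 \right)}\right)^{2} = \left(2 + \left(\frac{5}{2} + \frac{1}{2} \left(-1\right) + \frac{4 \left(-1\right)^{\frac{3}{2}}}{7} + \frac{20 \sqrt{-1}}{7}\right)\right)^{2} = \left(2 + \left(\frac{5}{2} - \frac{1}{2} + \frac{4 \left(- i\right)}{7} + \frac{20 i}{7}\right)\right)^{2} = \left(2 + \left(\frac{5}{2} - \frac{1}{2} - \frac{4 i}{7} + \frac{20 i}{7}\right)\right)^{2} = \left(2 + \left(2 + \frac{16 i}{7}\right)\right)^{2} = \left(4 + \frac{16 i}{7}\right)^{2}$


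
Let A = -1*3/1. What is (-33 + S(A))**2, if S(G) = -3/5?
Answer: 28224/25 ≈ 1129.0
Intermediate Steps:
A = -3 (A = -3*1 = -3)
S(G) = -3/5 (S(G) = -3*1/5 = -3/5)
(-33 + S(A))**2 = (-33 - 3/5)**2 = (-168/5)**2 = 28224/25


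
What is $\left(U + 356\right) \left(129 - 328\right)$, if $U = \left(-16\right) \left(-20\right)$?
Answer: $-134524$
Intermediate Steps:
$U = 320$
$\left(U + 356\right) \left(129 - 328\right) = \left(320 + 356\right) \left(129 - 328\right) = 676 \left(-199\right) = -134524$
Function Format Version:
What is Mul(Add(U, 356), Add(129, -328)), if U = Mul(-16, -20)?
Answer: -134524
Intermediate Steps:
U = 320
Mul(Add(U, 356), Add(129, -328)) = Mul(Add(320, 356), Add(129, -328)) = Mul(676, -199) = -134524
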